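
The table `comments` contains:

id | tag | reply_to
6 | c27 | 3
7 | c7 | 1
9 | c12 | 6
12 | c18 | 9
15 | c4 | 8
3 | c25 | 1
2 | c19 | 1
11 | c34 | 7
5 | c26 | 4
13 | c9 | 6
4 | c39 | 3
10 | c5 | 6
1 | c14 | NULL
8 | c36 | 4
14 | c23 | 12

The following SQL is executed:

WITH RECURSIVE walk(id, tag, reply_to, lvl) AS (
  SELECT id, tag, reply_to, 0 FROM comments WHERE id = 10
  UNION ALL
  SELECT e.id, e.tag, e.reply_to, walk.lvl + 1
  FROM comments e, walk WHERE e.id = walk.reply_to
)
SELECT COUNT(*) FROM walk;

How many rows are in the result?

4

Base: id=10 (c5), reply_to=6, lvl 0.
Iteration 1: join on id=6 -> c27 (id 6, reply_to=3, lvl 1).
Iteration 2: join on id=3 -> c25 (id 3, reply_to=1, lvl 2).
Iteration 3: join on id=1 -> c14 (id 1, reply_to=NULL, lvl 3).
Iteration 4: reply_to is NULL; no match; recursion stops.
Total rows emitted: 4.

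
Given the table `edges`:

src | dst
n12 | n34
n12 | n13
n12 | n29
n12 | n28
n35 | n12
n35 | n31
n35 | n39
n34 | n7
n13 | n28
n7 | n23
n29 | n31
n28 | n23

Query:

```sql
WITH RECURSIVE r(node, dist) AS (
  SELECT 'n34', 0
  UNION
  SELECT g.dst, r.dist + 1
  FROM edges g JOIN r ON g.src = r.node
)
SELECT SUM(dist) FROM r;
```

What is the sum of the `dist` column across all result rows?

Base: (n34, dist=0).
Iteration 1: edges from {n34} -> (n7, dist=1).
Iteration 2: edges from {n7} -> (n23, dist=2).
Iteration 3: no outgoing edges from {n23}; recursion stops.
SUM(dist) = 0 + 1 + 2 = 3.

3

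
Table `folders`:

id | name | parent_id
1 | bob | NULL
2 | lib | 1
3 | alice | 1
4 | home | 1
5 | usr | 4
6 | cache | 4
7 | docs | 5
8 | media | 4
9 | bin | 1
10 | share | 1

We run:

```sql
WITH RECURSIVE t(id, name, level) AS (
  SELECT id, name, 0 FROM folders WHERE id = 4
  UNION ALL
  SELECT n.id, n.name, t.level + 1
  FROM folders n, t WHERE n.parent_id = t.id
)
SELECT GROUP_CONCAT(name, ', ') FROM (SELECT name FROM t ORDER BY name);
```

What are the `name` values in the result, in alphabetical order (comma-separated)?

Base: id=4 (home) at level 0.
Iteration 1: rows with parent_id in {4} -> usr (id 5, level 1), cache (id 6, level 1), media (id 8, level 1).
Iteration 2: rows with parent_id in {5,6,8} -> docs (id 7, level 2).
Iteration 3: no rows with parent_id in {7}; recursion stops.

cache, docs, home, media, usr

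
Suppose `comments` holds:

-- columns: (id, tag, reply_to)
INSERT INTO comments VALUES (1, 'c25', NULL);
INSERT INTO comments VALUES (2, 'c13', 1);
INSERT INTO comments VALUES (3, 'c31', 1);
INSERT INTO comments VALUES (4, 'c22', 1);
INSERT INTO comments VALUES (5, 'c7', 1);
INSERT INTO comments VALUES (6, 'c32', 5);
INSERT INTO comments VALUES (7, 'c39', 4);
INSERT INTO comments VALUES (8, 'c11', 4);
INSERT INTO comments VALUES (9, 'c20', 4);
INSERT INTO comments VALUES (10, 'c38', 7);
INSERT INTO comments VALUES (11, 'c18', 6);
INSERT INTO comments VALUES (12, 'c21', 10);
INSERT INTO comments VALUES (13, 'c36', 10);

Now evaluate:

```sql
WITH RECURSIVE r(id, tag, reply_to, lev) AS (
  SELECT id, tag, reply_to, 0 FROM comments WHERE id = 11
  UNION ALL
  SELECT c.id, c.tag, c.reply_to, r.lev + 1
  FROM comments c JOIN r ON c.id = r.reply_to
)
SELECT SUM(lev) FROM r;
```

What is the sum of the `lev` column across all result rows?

Base: id=11 (c18), reply_to=6, lev 0.
Iteration 1: join on id=6 -> c32 (id 6, reply_to=5, lev 1).
Iteration 2: join on id=5 -> c7 (id 5, reply_to=1, lev 2).
Iteration 3: join on id=1 -> c25 (id 1, reply_to=NULL, lev 3).
Iteration 4: reply_to is NULL; no match; recursion stops.
SUM(lev) = 0 + 1 + 2 + 3 = 6.

6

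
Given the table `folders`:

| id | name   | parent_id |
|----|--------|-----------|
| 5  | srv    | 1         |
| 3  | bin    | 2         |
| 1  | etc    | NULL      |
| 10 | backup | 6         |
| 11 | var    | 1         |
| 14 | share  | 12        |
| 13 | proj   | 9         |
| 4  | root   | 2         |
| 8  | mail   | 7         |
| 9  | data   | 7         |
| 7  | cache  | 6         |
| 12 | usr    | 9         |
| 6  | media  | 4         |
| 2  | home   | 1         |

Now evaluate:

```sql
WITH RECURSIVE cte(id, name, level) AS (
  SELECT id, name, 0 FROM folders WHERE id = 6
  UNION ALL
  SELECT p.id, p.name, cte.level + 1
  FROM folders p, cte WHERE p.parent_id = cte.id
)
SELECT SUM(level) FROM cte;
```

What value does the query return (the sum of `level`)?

16

Base: id=6 (media) at level 0.
Iteration 1: rows with parent_id in {6} -> cache (id 7, level 1), backup (id 10, level 1).
Iteration 2: rows with parent_id in {7,10} -> mail (id 8, level 2), data (id 9, level 2).
Iteration 3: rows with parent_id in {8,9} -> usr (id 12, level 3), proj (id 13, level 3).
Iteration 4: rows with parent_id in {12,13} -> share (id 14, level 4).
Iteration 5: no rows with parent_id in {14}; recursion stops.
SUM(level) = 0 + 1 + 1 + 2 + 2 + 3 + 3 + 4 = 16.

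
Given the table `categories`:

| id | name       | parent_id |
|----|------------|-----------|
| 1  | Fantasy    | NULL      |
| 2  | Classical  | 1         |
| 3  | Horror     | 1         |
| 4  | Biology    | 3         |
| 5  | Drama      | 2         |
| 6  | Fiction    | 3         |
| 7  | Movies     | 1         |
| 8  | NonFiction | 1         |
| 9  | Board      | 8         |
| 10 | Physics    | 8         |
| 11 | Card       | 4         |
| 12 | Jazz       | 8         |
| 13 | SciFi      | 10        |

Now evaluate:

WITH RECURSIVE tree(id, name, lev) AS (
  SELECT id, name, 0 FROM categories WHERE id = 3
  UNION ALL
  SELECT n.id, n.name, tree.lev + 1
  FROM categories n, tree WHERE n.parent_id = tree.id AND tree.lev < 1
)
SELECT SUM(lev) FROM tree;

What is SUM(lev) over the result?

2

Base: id=3 (Horror) at lev 0.
Iteration 1: rows with parent_id in {3} -> Biology (id 4, lev 1), Fiction (id 6, lev 1).
Iteration 2: lev < 1 fails for all current rows; recursion stops.
SUM(lev) = 0 + 1 + 1 = 2.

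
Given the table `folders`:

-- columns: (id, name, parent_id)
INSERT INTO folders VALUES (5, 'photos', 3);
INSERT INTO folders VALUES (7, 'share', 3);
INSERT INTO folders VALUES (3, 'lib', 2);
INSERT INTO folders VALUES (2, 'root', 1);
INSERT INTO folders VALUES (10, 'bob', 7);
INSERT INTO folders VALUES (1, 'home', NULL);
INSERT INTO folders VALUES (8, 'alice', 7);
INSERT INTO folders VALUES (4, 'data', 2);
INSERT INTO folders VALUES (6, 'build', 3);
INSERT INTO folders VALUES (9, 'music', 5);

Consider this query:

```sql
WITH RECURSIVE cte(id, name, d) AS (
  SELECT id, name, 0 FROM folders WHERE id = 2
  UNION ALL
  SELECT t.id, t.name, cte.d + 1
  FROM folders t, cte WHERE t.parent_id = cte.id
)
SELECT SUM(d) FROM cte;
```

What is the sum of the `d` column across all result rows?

17

Base: id=2 (root) at d 0.
Iteration 1: rows with parent_id in {2} -> lib (id 3, d 1), data (id 4, d 1).
Iteration 2: rows with parent_id in {3,4} -> photos (id 5, d 2), build (id 6, d 2), share (id 7, d 2).
Iteration 3: rows with parent_id in {5,6,7} -> alice (id 8, d 3), music (id 9, d 3), bob (id 10, d 3).
Iteration 4: no rows with parent_id in {8,9,10}; recursion stops.
SUM(d) = 0 + 1 + 1 + 2 + 2 + 2 + 3 + 3 + 3 = 17.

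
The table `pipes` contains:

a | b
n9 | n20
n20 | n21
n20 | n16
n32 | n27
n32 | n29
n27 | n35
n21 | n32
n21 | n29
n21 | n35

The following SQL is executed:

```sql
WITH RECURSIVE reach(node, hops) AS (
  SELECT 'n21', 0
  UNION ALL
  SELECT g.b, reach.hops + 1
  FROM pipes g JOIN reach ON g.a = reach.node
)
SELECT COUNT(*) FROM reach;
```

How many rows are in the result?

Base: (n21, hops=0).
Iteration 1: edges from {n21} -> (n29, hops=1), (n32, hops=1), (n35, hops=1).
Iteration 2: edges from {n29,n32,n35} -> (n27, hops=2), (n29, hops=2).
Iteration 3: edges from {n27,n29} -> (n35, hops=3).
Iteration 4: no outgoing edges from {n35}; recursion stops.
Total rows emitted: 7.

7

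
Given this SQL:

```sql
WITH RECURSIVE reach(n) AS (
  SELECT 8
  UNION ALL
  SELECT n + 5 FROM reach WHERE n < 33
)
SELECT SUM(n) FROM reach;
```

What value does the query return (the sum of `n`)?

Base: n=8.
Iteration 1: 8 < 33 holds -> n = 8 + 5 = 13.
Iteration 2: 13 < 33 holds -> n = 13 + 5 = 18.
Iteration 3: 18 < 33 holds -> n = 18 + 5 = 23.
Iteration 4: 23 < 33 holds -> n = 23 + 5 = 28.
Iteration 5: 28 < 33 holds -> n = 28 + 5 = 33.
Iteration 6: 33 < 33 fails; recursion stops.
SUM(n) = 8 + 13 + 18 + 23 + 28 + 33 = 123.

123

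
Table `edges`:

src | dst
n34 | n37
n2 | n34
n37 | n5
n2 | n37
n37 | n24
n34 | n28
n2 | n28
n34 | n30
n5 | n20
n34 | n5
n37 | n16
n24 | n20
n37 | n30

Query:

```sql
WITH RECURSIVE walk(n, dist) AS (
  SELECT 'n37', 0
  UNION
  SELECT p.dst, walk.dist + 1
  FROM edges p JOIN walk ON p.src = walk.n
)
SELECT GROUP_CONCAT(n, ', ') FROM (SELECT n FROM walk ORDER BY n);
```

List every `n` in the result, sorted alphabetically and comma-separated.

Base: (n37, dist=0).
Iteration 1: edges from {n37} -> (n16, dist=1), (n24, dist=1), (n30, dist=1), (n5, dist=1).
Iteration 2: edges from {n16,n24,n30,n5} -> (n20, dist=2). [UNION drops 1 duplicate row(s)]
Iteration 3: no outgoing edges from {n20}; recursion stops.

n16, n20, n24, n30, n37, n5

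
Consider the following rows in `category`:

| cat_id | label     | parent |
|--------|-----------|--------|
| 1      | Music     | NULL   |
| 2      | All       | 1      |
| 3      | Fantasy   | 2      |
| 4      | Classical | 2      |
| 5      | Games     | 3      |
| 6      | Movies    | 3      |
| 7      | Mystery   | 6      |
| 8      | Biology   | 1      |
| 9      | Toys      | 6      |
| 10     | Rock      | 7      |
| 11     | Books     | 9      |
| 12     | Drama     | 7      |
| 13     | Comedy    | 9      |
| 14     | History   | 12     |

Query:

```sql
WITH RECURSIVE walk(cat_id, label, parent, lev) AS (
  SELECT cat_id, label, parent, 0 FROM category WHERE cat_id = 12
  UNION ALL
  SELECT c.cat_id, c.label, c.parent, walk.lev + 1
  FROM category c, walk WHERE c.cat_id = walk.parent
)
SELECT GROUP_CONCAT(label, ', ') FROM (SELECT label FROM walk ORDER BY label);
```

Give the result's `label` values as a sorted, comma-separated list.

All, Drama, Fantasy, Movies, Music, Mystery

Base: cat_id=12 (Drama), parent=7, lev 0.
Iteration 1: join on cat_id=7 -> Mystery (id 7, parent=6, lev 1).
Iteration 2: join on cat_id=6 -> Movies (id 6, parent=3, lev 2).
Iteration 3: join on cat_id=3 -> Fantasy (id 3, parent=2, lev 3).
Iteration 4: join on cat_id=2 -> All (id 2, parent=1, lev 4).
Iteration 5: join on cat_id=1 -> Music (id 1, parent=NULL, lev 5).
Iteration 6: parent is NULL; no match; recursion stops.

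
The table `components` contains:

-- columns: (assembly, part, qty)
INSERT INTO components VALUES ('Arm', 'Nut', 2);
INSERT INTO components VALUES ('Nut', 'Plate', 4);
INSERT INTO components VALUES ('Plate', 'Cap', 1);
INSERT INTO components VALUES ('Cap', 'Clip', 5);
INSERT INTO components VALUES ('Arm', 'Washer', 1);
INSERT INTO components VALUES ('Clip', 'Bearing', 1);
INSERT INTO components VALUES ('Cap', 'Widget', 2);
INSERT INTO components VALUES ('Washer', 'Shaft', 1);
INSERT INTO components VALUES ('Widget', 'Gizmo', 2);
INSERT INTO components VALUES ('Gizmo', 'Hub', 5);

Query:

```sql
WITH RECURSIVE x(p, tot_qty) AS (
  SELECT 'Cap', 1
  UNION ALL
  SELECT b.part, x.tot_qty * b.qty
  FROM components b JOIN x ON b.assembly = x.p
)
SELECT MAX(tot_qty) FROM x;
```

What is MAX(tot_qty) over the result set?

20

Base: (Cap, tot_qty=1).
Iteration 1: components of {Cap} -> Clip = 1*5 = 5, Widget = 1*2 = 2.
Iteration 2: components of {Clip,Widget} -> Bearing = 5*1 = 5, Gizmo = 2*2 = 4.
Iteration 3: components of {Bearing,Gizmo} -> Hub = 4*5 = 20.
Iteration 4: no further components; recursion stops.
tot_qty values: 1, 5, 2, 5, 4, 20; the maximum is 20.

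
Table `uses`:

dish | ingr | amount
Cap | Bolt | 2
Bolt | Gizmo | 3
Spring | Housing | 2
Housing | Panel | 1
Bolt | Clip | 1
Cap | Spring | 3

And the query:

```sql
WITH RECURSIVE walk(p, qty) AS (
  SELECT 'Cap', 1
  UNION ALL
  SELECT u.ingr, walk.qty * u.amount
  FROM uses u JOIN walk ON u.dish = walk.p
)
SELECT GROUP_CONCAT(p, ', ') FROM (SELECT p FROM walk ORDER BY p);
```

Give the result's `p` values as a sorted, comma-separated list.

Base: (Cap, qty=1).
Iteration 1: components of {Cap} -> Bolt = 1*2 = 2, Spring = 1*3 = 3.
Iteration 2: components of {Bolt,Spring} -> Clip = 2*1 = 2, Gizmo = 2*3 = 6, Housing = 3*2 = 6.
Iteration 3: components of {Clip,Gizmo,Housing} -> Panel = 6*1 = 6.
Iteration 4: no further components; recursion stops.

Bolt, Cap, Clip, Gizmo, Housing, Panel, Spring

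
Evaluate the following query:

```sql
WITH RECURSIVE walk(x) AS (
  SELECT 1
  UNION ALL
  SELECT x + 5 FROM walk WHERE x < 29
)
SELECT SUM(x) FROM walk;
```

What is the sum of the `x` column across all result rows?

Base: x=1.
Iteration 1: 1 < 29 holds -> x = 1 + 5 = 6.
Iteration 2: 6 < 29 holds -> x = 6 + 5 = 11.
Iteration 3: 11 < 29 holds -> x = 11 + 5 = 16.
Iteration 4: 16 < 29 holds -> x = 16 + 5 = 21.
Iteration 5: 21 < 29 holds -> x = 21 + 5 = 26.
Iteration 6: 26 < 29 holds -> x = 26 + 5 = 31.
Iteration 7: 31 < 29 fails; recursion stops.
SUM(x) = 1 + 6 + 11 + 16 + 21 + 26 + 31 = 112.

112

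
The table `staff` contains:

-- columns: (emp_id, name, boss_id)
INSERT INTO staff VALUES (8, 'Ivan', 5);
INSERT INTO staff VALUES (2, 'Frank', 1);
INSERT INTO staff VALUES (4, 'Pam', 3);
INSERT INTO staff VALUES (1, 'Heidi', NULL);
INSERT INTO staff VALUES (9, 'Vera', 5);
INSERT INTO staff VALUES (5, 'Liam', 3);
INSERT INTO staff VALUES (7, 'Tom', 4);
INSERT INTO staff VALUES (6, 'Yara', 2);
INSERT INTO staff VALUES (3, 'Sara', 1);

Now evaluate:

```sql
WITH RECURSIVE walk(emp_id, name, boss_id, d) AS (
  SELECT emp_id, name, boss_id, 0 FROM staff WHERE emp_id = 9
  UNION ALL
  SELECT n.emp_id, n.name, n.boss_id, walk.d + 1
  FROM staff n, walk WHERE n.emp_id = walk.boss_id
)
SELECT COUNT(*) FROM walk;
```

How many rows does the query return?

Base: emp_id=9 (Vera), boss_id=5, d 0.
Iteration 1: join on emp_id=5 -> Liam (id 5, boss_id=3, d 1).
Iteration 2: join on emp_id=3 -> Sara (id 3, boss_id=1, d 2).
Iteration 3: join on emp_id=1 -> Heidi (id 1, boss_id=NULL, d 3).
Iteration 4: boss_id is NULL; no match; recursion stops.
Total rows emitted: 4.

4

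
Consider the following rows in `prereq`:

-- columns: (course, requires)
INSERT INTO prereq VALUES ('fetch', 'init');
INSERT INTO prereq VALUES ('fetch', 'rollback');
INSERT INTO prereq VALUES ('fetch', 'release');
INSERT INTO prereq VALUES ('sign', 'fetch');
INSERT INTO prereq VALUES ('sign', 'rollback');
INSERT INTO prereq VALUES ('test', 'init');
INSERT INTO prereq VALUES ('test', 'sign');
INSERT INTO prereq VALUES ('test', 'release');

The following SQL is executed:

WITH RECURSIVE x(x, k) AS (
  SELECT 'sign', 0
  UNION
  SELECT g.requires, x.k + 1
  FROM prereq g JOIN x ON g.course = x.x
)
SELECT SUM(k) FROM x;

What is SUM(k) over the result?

Base: (sign, k=0).
Iteration 1: edges from {sign} -> (fetch, k=1), (rollback, k=1).
Iteration 2: edges from {fetch,rollback} -> (init, k=2), (release, k=2), (rollback, k=2).
Iteration 3: no outgoing edges from {init,release,rollback}; recursion stops.
SUM(k) = 0 + 1 + 1 + 2 + 2 + 2 = 8.

8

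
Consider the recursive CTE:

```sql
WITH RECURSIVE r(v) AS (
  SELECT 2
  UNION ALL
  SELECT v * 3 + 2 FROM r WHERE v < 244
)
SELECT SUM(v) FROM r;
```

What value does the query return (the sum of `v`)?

Base: v=2.
Iteration 1: 2 < 244 holds -> v = 2 * 3 + 2 = 8.
Iteration 2: 8 < 244 holds -> v = 8 * 3 + 2 = 26.
Iteration 3: 26 < 244 holds -> v = 26 * 3 + 2 = 80.
Iteration 4: 80 < 244 holds -> v = 80 * 3 + 2 = 242.
Iteration 5: 242 < 244 holds -> v = 242 * 3 + 2 = 728.
Iteration 6: 728 < 244 fails; recursion stops.
SUM(v) = 2 + 8 + 26 + 80 + 242 + 728 = 1086.

1086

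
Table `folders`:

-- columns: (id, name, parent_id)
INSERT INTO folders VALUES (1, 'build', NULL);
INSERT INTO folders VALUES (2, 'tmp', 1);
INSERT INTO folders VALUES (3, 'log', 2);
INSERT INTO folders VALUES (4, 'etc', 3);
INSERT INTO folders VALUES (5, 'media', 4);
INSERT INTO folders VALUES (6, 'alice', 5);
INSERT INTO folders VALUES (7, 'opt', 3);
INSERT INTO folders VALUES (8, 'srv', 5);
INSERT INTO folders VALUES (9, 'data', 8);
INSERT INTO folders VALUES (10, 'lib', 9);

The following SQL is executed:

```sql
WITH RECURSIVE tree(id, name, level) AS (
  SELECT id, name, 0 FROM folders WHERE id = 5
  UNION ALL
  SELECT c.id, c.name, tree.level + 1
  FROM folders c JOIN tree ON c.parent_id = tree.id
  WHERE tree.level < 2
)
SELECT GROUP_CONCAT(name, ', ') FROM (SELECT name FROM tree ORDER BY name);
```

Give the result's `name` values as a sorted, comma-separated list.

alice, data, media, srv

Base: id=5 (media) at level 0.
Iteration 1: rows with parent_id in {5} -> alice (id 6, level 1), srv (id 8, level 1).
Iteration 2: rows with parent_id in {6,8} -> data (id 9, level 2).
Iteration 3: level < 2 fails for all current rows; recursion stops.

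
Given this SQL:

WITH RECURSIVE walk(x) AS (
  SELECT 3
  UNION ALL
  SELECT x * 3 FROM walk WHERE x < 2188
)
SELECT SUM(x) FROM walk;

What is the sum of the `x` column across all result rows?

Base: x=3.
Iteration 1: 3 < 2188 holds -> x = 3 * 3 = 9.
Iteration 2: 9 < 2188 holds -> x = 9 * 3 = 27.
Iteration 3: 27 < 2188 holds -> x = 27 * 3 = 81.
Iteration 4: 81 < 2188 holds -> x = 81 * 3 = 243.
Iteration 5: 243 < 2188 holds -> x = 243 * 3 = 729.
Iteration 6: 729 < 2188 holds -> x = 729 * 3 = 2187.
Iteration 7: 2187 < 2188 holds -> x = 2187 * 3 = 6561.
Iteration 8: 6561 < 2188 fails; recursion stops.
SUM(x) = 3 + 9 + 27 + 81 + 243 + 729 + 2187 + 6561 = 9840.

9840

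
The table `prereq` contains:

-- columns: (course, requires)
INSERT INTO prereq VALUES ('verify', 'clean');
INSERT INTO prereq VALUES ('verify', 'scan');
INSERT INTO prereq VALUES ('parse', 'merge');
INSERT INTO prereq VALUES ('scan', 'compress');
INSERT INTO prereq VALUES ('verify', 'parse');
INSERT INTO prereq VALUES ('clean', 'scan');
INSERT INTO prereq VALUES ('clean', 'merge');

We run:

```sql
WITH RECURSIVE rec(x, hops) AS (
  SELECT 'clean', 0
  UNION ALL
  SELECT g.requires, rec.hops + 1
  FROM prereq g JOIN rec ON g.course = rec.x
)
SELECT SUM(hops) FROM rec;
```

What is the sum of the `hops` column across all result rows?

Base: (clean, hops=0).
Iteration 1: edges from {clean} -> (merge, hops=1), (scan, hops=1).
Iteration 2: edges from {merge,scan} -> (compress, hops=2).
Iteration 3: no outgoing edges from {compress}; recursion stops.
SUM(hops) = 0 + 1 + 1 + 2 = 4.

4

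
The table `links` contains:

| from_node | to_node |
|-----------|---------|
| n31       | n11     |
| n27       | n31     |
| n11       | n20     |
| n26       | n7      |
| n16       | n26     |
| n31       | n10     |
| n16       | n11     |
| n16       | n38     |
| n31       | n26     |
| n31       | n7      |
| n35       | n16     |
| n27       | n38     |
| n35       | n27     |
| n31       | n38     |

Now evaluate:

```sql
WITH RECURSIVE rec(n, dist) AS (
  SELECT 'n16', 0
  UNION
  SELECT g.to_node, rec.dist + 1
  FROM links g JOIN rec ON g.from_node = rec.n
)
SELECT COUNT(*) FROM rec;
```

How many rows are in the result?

6

Base: (n16, dist=0).
Iteration 1: edges from {n16} -> (n11, dist=1), (n26, dist=1), (n38, dist=1).
Iteration 2: edges from {n11,n26,n38} -> (n20, dist=2), (n7, dist=2).
Iteration 3: no outgoing edges from {n20,n7}; recursion stops.
Total rows emitted: 6.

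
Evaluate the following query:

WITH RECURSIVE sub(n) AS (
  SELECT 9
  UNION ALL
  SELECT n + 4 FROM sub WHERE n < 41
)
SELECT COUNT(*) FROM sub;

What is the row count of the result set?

9

Base: n=9.
Iteration 1: 9 < 41 holds -> n = 9 + 4 = 13.
Iteration 2: 13 < 41 holds -> n = 13 + 4 = 17.
Iteration 3: 17 < 41 holds -> n = 17 + 4 = 21.
Iteration 4: 21 < 41 holds -> n = 21 + 4 = 25.
Iteration 5: 25 < 41 holds -> n = 25 + 4 = 29.
Iteration 6: 29 < 41 holds -> n = 29 + 4 = 33.
Iteration 7: 33 < 41 holds -> n = 33 + 4 = 37.
Iteration 8: 37 < 41 holds -> n = 37 + 4 = 41.
Iteration 9: 41 < 41 fails; recursion stops.
Total rows emitted: 9.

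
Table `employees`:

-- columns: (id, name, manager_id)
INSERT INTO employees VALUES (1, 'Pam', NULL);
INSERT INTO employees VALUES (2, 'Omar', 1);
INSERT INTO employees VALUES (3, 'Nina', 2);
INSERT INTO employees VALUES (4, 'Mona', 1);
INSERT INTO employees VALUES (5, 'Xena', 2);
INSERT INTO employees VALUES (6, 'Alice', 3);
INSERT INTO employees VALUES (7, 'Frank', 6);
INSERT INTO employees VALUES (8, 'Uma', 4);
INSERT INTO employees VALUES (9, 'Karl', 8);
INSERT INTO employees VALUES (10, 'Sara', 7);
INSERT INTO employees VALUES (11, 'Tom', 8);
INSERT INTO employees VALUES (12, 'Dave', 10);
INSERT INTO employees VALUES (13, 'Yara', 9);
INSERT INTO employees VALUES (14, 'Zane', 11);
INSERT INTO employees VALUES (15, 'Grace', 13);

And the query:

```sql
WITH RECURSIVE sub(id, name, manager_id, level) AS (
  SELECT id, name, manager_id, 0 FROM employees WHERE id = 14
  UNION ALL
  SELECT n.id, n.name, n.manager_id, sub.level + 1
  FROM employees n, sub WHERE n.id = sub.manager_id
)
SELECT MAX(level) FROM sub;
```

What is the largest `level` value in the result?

Base: id=14 (Zane), manager_id=11, level 0.
Iteration 1: join on id=11 -> Tom (id 11, manager_id=8, level 1).
Iteration 2: join on id=8 -> Uma (id 8, manager_id=4, level 2).
Iteration 3: join on id=4 -> Mona (id 4, manager_id=1, level 3).
Iteration 4: join on id=1 -> Pam (id 1, manager_id=NULL, level 4).
Iteration 5: manager_id is NULL; no match; recursion stops.
level values: 0, 1, 2, 3, 4; the maximum is 4.

4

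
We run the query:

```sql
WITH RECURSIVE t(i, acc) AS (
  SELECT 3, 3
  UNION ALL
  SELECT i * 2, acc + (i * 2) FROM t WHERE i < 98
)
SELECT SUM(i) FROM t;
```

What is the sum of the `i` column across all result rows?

381

Base: i=3, acc=3.
Iteration 1: 3 < 98 holds -> i = 3 * 2 = 6, acc = 3 + 6 = 9.
Iteration 2: 6 < 98 holds -> i = 6 * 2 = 12, acc = 9 + 12 = 21.
Iteration 3: 12 < 98 holds -> i = 12 * 2 = 24, acc = 21 + 24 = 45.
Iteration 4: 24 < 98 holds -> i = 24 * 2 = 48, acc = 45 + 48 = 93.
Iteration 5: 48 < 98 holds -> i = 48 * 2 = 96, acc = 93 + 96 = 189.
Iteration 6: 96 < 98 holds -> i = 96 * 2 = 192, acc = 189 + 192 = 381.
Iteration 7: 192 < 98 fails; recursion stops.
SUM(i) = 3 + 6 + 12 + 24 + 48 + 96 + 192 = 381.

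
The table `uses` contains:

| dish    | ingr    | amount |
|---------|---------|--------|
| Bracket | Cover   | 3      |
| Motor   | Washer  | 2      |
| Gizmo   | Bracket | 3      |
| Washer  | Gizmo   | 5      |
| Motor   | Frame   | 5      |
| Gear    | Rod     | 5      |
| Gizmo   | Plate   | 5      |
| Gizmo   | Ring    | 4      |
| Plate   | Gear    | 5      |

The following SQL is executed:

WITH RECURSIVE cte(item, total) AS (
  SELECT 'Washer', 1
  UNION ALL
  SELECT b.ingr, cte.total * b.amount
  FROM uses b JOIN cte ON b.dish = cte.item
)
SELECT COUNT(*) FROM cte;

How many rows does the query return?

8

Base: (Washer, total=1).
Iteration 1: components of {Washer} -> Gizmo = 1*5 = 5.
Iteration 2: components of {Gizmo} -> Bracket = 5*3 = 15, Plate = 5*5 = 25, Ring = 5*4 = 20.
Iteration 3: components of {Bracket,Plate,Ring} -> Cover = 15*3 = 45, Gear = 25*5 = 125.
Iteration 4: components of {Cover,Gear} -> Rod = 125*5 = 625.
Iteration 5: no further components; recursion stops.
Total rows emitted: 8.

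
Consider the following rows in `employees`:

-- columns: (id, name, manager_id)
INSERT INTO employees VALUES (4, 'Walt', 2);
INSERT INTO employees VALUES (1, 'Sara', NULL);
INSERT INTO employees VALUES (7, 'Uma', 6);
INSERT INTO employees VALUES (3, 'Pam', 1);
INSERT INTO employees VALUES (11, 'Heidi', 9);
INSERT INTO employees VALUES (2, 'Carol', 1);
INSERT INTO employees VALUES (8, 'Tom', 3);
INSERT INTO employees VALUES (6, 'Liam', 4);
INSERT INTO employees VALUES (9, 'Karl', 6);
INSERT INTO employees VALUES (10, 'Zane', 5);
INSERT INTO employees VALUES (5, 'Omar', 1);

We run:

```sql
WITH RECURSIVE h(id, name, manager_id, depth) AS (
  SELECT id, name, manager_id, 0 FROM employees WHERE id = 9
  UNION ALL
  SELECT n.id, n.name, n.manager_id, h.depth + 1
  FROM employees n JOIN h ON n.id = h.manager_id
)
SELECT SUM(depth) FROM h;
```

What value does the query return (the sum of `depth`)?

Base: id=9 (Karl), manager_id=6, depth 0.
Iteration 1: join on id=6 -> Liam (id 6, manager_id=4, depth 1).
Iteration 2: join on id=4 -> Walt (id 4, manager_id=2, depth 2).
Iteration 3: join on id=2 -> Carol (id 2, manager_id=1, depth 3).
Iteration 4: join on id=1 -> Sara (id 1, manager_id=NULL, depth 4).
Iteration 5: manager_id is NULL; no match; recursion stops.
SUM(depth) = 0 + 1 + 2 + 3 + 4 = 10.

10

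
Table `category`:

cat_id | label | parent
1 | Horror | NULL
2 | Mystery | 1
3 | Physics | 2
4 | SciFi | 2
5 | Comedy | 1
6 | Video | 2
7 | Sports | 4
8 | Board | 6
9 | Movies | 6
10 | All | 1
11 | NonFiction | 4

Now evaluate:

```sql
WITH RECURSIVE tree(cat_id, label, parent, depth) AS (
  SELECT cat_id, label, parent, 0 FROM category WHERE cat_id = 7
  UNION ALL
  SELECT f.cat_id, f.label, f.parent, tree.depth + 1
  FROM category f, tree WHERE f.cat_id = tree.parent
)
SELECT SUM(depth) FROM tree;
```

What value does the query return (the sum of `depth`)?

Base: cat_id=7 (Sports), parent=4, depth 0.
Iteration 1: join on cat_id=4 -> SciFi (id 4, parent=2, depth 1).
Iteration 2: join on cat_id=2 -> Mystery (id 2, parent=1, depth 2).
Iteration 3: join on cat_id=1 -> Horror (id 1, parent=NULL, depth 3).
Iteration 4: parent is NULL; no match; recursion stops.
SUM(depth) = 0 + 1 + 2 + 3 = 6.

6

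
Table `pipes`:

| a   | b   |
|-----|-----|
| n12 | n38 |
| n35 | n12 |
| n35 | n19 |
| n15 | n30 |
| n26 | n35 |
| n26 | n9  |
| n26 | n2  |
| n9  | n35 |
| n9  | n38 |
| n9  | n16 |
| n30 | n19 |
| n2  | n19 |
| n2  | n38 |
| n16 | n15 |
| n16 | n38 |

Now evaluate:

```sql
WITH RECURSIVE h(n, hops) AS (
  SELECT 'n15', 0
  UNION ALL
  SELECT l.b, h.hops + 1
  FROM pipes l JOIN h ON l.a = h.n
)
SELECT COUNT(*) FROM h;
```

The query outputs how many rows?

3

Base: (n15, hops=0).
Iteration 1: edges from {n15} -> (n30, hops=1).
Iteration 2: edges from {n30} -> (n19, hops=2).
Iteration 3: no outgoing edges from {n19}; recursion stops.
Total rows emitted: 3.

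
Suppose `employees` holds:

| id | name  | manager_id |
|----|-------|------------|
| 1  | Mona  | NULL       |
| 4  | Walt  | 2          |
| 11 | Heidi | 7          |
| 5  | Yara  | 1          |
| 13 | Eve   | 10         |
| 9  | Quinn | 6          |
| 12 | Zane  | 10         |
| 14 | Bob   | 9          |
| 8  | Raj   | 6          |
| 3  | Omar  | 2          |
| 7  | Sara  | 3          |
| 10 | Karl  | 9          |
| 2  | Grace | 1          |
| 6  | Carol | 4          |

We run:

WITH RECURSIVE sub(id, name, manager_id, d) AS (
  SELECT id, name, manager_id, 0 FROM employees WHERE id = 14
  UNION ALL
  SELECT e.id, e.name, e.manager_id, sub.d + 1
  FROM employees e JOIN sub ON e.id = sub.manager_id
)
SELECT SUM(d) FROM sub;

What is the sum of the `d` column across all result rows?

Base: id=14 (Bob), manager_id=9, d 0.
Iteration 1: join on id=9 -> Quinn (id 9, manager_id=6, d 1).
Iteration 2: join on id=6 -> Carol (id 6, manager_id=4, d 2).
Iteration 3: join on id=4 -> Walt (id 4, manager_id=2, d 3).
Iteration 4: join on id=2 -> Grace (id 2, manager_id=1, d 4).
Iteration 5: join on id=1 -> Mona (id 1, manager_id=NULL, d 5).
Iteration 6: manager_id is NULL; no match; recursion stops.
SUM(d) = 0 + 1 + 2 + 3 + 4 + 5 = 15.

15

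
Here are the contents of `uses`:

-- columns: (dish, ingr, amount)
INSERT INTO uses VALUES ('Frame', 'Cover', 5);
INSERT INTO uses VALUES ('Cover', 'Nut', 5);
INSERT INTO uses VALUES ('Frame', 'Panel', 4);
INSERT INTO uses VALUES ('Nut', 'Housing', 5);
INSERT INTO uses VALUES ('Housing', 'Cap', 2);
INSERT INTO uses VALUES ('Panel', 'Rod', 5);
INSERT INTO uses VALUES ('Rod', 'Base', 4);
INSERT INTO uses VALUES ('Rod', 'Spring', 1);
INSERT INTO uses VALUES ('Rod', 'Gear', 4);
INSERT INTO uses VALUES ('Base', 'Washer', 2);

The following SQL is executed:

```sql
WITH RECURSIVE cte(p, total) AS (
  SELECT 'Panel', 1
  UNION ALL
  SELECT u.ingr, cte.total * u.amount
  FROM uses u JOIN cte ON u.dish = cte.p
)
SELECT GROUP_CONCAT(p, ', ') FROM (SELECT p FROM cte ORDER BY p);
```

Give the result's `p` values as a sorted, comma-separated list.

Base, Gear, Panel, Rod, Spring, Washer

Base: (Panel, total=1).
Iteration 1: components of {Panel} -> Rod = 1*5 = 5.
Iteration 2: components of {Rod} -> Base = 5*4 = 20, Gear = 5*4 = 20, Spring = 5*1 = 5.
Iteration 3: components of {Base,Gear,Spring} -> Washer = 20*2 = 40.
Iteration 4: no further components; recursion stops.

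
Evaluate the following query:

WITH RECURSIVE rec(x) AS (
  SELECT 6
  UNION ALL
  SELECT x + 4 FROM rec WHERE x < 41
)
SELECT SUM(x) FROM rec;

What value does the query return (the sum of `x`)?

Base: x=6.
Iteration 1: 6 < 41 holds -> x = 6 + 4 = 10.
Iteration 2: 10 < 41 holds -> x = 10 + 4 = 14.
Iteration 3: 14 < 41 holds -> x = 14 + 4 = 18.
Iteration 4: 18 < 41 holds -> x = 18 + 4 = 22.
Iteration 5: 22 < 41 holds -> x = 22 + 4 = 26.
Iteration 6: 26 < 41 holds -> x = 26 + 4 = 30.
Iteration 7: 30 < 41 holds -> x = 30 + 4 = 34.
Iteration 8: 34 < 41 holds -> x = 34 + 4 = 38.
Iteration 9: 38 < 41 holds -> x = 38 + 4 = 42.
Iteration 10: 42 < 41 fails; recursion stops.
SUM(x) = 6 + 10 + 14 + 18 + 22 + 26 + 30 + 34 + 38 + 42 = 240.

240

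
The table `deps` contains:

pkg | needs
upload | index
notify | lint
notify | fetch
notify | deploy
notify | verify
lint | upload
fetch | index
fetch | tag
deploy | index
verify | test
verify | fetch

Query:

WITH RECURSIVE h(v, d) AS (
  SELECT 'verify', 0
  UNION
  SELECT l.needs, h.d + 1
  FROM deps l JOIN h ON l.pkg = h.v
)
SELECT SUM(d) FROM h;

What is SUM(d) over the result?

6

Base: (verify, d=0).
Iteration 1: edges from {verify} -> (fetch, d=1), (test, d=1).
Iteration 2: edges from {fetch,test} -> (index, d=2), (tag, d=2).
Iteration 3: no outgoing edges from {index,tag}; recursion stops.
SUM(d) = 0 + 1 + 1 + 2 + 2 = 6.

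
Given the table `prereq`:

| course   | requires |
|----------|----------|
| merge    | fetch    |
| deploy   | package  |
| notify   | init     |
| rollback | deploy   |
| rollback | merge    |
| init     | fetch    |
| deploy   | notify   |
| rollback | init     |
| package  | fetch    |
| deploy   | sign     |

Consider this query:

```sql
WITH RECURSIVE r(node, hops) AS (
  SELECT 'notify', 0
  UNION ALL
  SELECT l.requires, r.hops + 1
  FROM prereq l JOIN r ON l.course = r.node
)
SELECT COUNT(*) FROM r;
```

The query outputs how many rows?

Base: (notify, hops=0).
Iteration 1: edges from {notify} -> (init, hops=1).
Iteration 2: edges from {init} -> (fetch, hops=2).
Iteration 3: no outgoing edges from {fetch}; recursion stops.
Total rows emitted: 3.

3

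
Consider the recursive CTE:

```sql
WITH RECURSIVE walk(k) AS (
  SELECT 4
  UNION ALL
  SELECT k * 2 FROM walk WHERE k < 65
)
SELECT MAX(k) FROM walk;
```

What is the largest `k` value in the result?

128

Base: k=4.
Iteration 1: 4 < 65 holds -> k = 4 * 2 = 8.
Iteration 2: 8 < 65 holds -> k = 8 * 2 = 16.
Iteration 3: 16 < 65 holds -> k = 16 * 2 = 32.
Iteration 4: 32 < 65 holds -> k = 32 * 2 = 64.
Iteration 5: 64 < 65 holds -> k = 64 * 2 = 128.
Iteration 6: 128 < 65 fails; recursion stops.
k values: 4, 8, 16, 32, 64, 128; the maximum is 128.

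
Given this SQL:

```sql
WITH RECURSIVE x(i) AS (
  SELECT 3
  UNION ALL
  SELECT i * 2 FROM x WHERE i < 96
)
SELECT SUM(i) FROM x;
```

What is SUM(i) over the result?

189

Base: i=3.
Iteration 1: 3 < 96 holds -> i = 3 * 2 = 6.
Iteration 2: 6 < 96 holds -> i = 6 * 2 = 12.
Iteration 3: 12 < 96 holds -> i = 12 * 2 = 24.
Iteration 4: 24 < 96 holds -> i = 24 * 2 = 48.
Iteration 5: 48 < 96 holds -> i = 48 * 2 = 96.
Iteration 6: 96 < 96 fails; recursion stops.
SUM(i) = 3 + 6 + 12 + 24 + 48 + 96 = 189.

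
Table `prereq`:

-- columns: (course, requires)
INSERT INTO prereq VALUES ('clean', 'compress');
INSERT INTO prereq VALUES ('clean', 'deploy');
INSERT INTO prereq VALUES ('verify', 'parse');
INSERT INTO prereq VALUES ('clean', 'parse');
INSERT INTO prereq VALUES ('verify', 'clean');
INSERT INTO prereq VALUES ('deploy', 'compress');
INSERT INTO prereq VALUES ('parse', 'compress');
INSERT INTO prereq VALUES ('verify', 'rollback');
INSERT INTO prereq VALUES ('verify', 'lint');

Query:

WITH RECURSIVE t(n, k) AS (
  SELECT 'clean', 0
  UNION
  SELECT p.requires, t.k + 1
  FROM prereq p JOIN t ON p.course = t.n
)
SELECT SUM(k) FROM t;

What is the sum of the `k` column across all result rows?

5

Base: (clean, k=0).
Iteration 1: edges from {clean} -> (compress, k=1), (deploy, k=1), (parse, k=1).
Iteration 2: edges from {compress,deploy,parse} -> (compress, k=2). [UNION drops 1 duplicate row(s)]
Iteration 3: no outgoing edges from {compress}; recursion stops.
SUM(k) = 0 + 1 + 1 + 1 + 2 = 5.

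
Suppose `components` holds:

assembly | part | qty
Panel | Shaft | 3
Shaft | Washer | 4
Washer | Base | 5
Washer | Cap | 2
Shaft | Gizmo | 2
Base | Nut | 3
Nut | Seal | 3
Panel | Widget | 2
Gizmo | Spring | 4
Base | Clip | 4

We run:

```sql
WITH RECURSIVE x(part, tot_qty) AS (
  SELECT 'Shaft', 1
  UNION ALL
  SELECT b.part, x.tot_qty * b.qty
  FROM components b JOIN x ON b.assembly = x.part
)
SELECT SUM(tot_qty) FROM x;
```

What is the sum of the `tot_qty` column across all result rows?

363

Base: (Shaft, tot_qty=1).
Iteration 1: components of {Shaft} -> Gizmo = 1*2 = 2, Washer = 1*4 = 4.
Iteration 2: components of {Gizmo,Washer} -> Base = 4*5 = 20, Cap = 4*2 = 8, Spring = 2*4 = 8.
Iteration 3: components of {Base,Cap,Spring} -> Clip = 20*4 = 80, Nut = 20*3 = 60.
Iteration 4: components of {Clip,Nut} -> Seal = 60*3 = 180.
Iteration 5: no further components; recursion stops.
SUM(tot_qty) = 1 + 4 + 2 + 20 + 8 + 8 + 60 + 80 + 180 = 363.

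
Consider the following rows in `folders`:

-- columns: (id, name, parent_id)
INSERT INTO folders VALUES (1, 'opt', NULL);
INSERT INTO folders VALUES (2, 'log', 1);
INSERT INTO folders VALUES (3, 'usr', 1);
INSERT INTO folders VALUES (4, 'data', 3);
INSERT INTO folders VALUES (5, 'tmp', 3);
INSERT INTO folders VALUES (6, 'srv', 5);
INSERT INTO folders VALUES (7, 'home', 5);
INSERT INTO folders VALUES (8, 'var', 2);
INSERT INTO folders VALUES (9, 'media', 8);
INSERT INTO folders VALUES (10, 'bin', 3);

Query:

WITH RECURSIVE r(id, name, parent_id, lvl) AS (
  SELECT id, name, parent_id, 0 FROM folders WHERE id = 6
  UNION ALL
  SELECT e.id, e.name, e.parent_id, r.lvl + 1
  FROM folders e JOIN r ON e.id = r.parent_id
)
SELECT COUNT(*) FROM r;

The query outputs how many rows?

4

Base: id=6 (srv), parent_id=5, lvl 0.
Iteration 1: join on id=5 -> tmp (id 5, parent_id=3, lvl 1).
Iteration 2: join on id=3 -> usr (id 3, parent_id=1, lvl 2).
Iteration 3: join on id=1 -> opt (id 1, parent_id=NULL, lvl 3).
Iteration 4: parent_id is NULL; no match; recursion stops.
Total rows emitted: 4.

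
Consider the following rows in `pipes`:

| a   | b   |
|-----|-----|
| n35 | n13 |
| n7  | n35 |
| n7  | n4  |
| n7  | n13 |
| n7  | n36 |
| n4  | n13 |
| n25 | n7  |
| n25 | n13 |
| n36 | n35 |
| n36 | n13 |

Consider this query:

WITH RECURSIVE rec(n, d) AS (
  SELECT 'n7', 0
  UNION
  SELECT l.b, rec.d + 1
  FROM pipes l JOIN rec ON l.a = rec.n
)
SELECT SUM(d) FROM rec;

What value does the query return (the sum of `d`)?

11

Base: (n7, d=0).
Iteration 1: edges from {n7} -> (n13, d=1), (n35, d=1), (n36, d=1), (n4, d=1).
Iteration 2: edges from {n13,n35,n36,n4} -> (n13, d=2), (n35, d=2). [UNION drops 2 duplicate row(s)]
Iteration 3: edges from {n13,n35} -> (n13, d=3).
Iteration 4: no outgoing edges from {n13}; recursion stops.
SUM(d) = 0 + 1 + 1 + 1 + 1 + 2 + 2 + 3 = 11.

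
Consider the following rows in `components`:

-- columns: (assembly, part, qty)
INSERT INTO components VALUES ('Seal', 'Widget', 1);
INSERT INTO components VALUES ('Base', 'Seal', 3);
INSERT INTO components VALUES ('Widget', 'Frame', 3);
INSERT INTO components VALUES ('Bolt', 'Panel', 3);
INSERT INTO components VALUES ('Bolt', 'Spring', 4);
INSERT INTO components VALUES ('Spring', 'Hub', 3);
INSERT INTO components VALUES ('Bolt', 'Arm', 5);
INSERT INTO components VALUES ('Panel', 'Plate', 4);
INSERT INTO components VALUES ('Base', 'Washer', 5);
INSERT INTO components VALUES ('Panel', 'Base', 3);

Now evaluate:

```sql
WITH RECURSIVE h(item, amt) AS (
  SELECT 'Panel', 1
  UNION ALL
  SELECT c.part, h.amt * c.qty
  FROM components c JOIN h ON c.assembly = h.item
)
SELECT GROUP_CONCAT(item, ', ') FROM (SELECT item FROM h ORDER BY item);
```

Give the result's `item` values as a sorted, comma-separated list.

Base, Frame, Panel, Plate, Seal, Washer, Widget

Base: (Panel, amt=1).
Iteration 1: components of {Panel} -> Base = 1*3 = 3, Plate = 1*4 = 4.
Iteration 2: components of {Base,Plate} -> Seal = 3*3 = 9, Washer = 3*5 = 15.
Iteration 3: components of {Seal,Washer} -> Widget = 9*1 = 9.
Iteration 4: components of {Widget} -> Frame = 9*3 = 27.
Iteration 5: no further components; recursion stops.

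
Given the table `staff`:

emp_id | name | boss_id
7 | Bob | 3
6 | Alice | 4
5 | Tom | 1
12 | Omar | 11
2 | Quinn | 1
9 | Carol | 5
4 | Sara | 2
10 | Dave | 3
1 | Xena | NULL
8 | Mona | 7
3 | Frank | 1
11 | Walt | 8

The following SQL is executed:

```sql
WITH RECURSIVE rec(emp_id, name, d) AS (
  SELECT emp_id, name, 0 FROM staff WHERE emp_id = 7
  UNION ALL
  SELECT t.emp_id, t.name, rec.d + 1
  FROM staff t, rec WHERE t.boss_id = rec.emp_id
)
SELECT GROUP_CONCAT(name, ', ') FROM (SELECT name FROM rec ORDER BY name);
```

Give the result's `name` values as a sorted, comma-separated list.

Bob, Mona, Omar, Walt

Base: emp_id=7 (Bob) at d 0.
Iteration 1: rows with boss_id in {7} -> Mona (id 8, d 1).
Iteration 2: rows with boss_id in {8} -> Walt (id 11, d 2).
Iteration 3: rows with boss_id in {11} -> Omar (id 12, d 3).
Iteration 4: no rows with boss_id in {12}; recursion stops.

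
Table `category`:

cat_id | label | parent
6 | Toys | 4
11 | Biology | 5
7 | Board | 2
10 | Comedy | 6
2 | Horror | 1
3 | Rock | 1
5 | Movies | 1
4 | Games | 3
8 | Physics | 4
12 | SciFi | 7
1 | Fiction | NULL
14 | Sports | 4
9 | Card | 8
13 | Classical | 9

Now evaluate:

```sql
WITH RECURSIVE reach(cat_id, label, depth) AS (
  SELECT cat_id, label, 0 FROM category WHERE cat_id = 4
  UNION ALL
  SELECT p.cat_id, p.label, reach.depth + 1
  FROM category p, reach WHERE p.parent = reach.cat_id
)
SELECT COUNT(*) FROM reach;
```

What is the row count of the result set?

Base: cat_id=4 (Games) at depth 0.
Iteration 1: rows with parent in {4} -> Toys (id 6, depth 1), Physics (id 8, depth 1), Sports (id 14, depth 1).
Iteration 2: rows with parent in {6,8,14} -> Card (id 9, depth 2), Comedy (id 10, depth 2).
Iteration 3: rows with parent in {9,10} -> Classical (id 13, depth 3).
Iteration 4: no rows with parent in {13}; recursion stops.
Total rows emitted: 7.

7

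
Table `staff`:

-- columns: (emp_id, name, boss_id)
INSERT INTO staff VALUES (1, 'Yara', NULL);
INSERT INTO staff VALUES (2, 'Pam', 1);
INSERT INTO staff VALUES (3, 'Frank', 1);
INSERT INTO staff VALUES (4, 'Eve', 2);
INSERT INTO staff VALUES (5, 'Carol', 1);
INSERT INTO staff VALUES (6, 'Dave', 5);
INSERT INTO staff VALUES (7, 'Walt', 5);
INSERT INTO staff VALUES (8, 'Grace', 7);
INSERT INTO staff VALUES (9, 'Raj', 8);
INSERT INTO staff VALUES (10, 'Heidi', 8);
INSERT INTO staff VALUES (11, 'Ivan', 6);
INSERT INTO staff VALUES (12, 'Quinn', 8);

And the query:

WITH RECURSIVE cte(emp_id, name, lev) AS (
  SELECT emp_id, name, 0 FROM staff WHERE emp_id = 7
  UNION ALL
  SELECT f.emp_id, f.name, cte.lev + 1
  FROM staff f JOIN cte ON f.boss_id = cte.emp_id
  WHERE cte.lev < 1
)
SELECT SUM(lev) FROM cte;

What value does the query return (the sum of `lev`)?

1

Base: emp_id=7 (Walt) at lev 0.
Iteration 1: rows with boss_id in {7} -> Grace (id 8, lev 1).
Iteration 2: lev < 1 fails for all current rows; recursion stops.
SUM(lev) = 0 + 1 = 1.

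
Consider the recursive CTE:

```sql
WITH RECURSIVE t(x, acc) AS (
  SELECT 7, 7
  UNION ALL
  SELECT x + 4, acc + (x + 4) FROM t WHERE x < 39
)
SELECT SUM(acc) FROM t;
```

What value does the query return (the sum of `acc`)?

Base: x=7, acc=7.
Iteration 1: 7 < 39 holds -> x = 7 + 4 = 11, acc = 7 + 11 = 18.
Iteration 2: 11 < 39 holds -> x = 11 + 4 = 15, acc = 18 + 15 = 33.
Iteration 3: 15 < 39 holds -> x = 15 + 4 = 19, acc = 33 + 19 = 52.
Iteration 4: 19 < 39 holds -> x = 19 + 4 = 23, acc = 52 + 23 = 75.
Iteration 5: 23 < 39 holds -> x = 23 + 4 = 27, acc = 75 + 27 = 102.
Iteration 6: 27 < 39 holds -> x = 27 + 4 = 31, acc = 102 + 31 = 133.
Iteration 7: 31 < 39 holds -> x = 31 + 4 = 35, acc = 133 + 35 = 168.
Iteration 8: 35 < 39 holds -> x = 35 + 4 = 39, acc = 168 + 39 = 207.
Iteration 9: 39 < 39 fails; recursion stops.
SUM(acc) = 7 + 18 + 33 + 52 + 75 + 102 + 133 + 168 + 207 = 795.

795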